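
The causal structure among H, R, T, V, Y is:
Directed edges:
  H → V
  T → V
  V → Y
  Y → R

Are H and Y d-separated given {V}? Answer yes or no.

Bayes-Ball from H | {V} reaches {T}.
Y ∉ reach(H|{V}) ⇒ H ⊥ Y | {V}.

Yes — H ⊥ Y | {V}.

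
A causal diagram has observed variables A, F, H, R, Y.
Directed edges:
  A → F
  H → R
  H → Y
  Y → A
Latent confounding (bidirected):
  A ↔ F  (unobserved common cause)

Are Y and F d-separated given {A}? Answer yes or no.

Bayes-Ball from Y | {A} reaches {F,H,R}.
F ∈ reach(Y|{A}) ⇒ Y ⊥̸ F | {A}.

No — Y and F are d-connected given {A}.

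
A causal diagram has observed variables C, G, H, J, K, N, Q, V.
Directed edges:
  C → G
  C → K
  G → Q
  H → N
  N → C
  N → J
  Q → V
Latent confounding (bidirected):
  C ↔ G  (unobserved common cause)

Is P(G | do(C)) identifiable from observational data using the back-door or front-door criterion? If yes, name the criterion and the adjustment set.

P(G|do(C)): not identifiable (no BD/FD set).

desc(C)\{C}={G,K,Q,V}; candidates ⊆ {H,J,N}.
C↔G: latent back-door arc(s) into C.
size 0: {}; under {} C still reaches {G,H,J,N,Q,V} ∋ G.
size 1: {H}, {J}, {N}; under {H} C still reaches {G,J,N,Q,V} ∋ G.
size 2: {H,J}, {H,N}, {J,N}; under {H,J} C still reaches {G,N,Q,V} ∋ G.
C↔G cannot be blocked by any observed set — no back-door set.
No mediator lies on a directed C→…→G path.
Neither criterion identifies P(G|do(C)) in this graph.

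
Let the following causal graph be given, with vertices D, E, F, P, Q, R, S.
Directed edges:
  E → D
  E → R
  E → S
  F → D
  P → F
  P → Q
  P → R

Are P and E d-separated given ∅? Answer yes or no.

Yes — P ⊥ E | ∅.

Bayes-Ball from P | ∅ reaches {D,F,Q,R}.
E ∉ reach(P|∅) ⇒ P ⊥ E | ∅.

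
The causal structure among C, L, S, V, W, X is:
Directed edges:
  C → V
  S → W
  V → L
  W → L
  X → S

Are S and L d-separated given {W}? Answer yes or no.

Bayes-Ball from S | {W} reaches {X}.
L ∉ reach(S|{W}) ⇒ S ⊥ L | {W}.

Yes — S ⊥ L | {W}.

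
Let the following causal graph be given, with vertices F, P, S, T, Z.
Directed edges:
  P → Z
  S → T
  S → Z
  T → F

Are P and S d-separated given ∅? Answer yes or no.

Bayes-Ball from P | ∅ reaches {Z}.
S ∉ reach(P|∅) ⇒ P ⊥ S | ∅.

Yes — P ⊥ S | ∅.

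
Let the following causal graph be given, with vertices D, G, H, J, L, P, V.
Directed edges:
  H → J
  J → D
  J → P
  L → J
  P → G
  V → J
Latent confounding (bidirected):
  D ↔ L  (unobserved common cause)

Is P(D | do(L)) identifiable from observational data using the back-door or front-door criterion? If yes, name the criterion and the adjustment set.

P(D|do(L)): frontdoor, adjust for {J}.

desc(L)\{L}={D,G,J,P}; candidates ⊆ {H,V}.
L↔D: latent back-door arc(s) into L.
size 0: {}; under {} L still reaches {D} ∋ D.
size 1: {H}, {V}; under {H} L still reaches {D} ∋ D.
size 2: {H,V}; under {H,V} L still reaches {D} ∋ D.
L↔D cannot be blocked by any observed set — no back-door set.
{J}: (i) intercepts every directed L→D path; (ii) no back-door L→{J}; (iii) {L} blocks every back-door {J}→D. Front-door holds.
P(D|do(L)) = Σ_{J} P(J|L) Σ_{L'} P(D|J,L')P(L').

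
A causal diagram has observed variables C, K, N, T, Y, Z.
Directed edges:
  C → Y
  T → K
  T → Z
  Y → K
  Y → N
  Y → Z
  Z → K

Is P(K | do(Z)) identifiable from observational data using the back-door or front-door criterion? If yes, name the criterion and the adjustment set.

desc(Z)\{Z}={K}; candidates ⊆ {C,N,T,Y}.
size 0: {}; under {} Z still reaches {C,K,N,T,Y} ∋ K.
size 1: {C}, {N}, {T} …(+1); under {C} Z still reaches {K,N,T,Y} ∋ K.
{T,Y}: Z⊥K given {T,Y} in G with Z→· removed — back-door holds.
P(K|do(Z)) = Σ_{T,Y} P(K|Z,T,Y)·P(T,Y).

P(K|do(Z)): backdoor, adjust for {T, Y}.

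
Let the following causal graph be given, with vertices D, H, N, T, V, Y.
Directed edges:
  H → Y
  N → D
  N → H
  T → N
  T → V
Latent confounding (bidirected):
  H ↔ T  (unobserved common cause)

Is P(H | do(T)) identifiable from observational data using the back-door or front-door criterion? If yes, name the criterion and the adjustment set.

P(H|do(T)): frontdoor, adjust for {N}.

desc(T)\{T}={D,H,N,V,Y}; candidates ⊆ {—}.
T↔H: latent back-door arc(s) into T.
size 0: {}; under {} T still reaches {H,Y} ∋ H.
T↔H cannot be blocked by any observed set — no back-door set.
{N}: (i) intercepts every directed T→H path; (ii) no back-door T→{N}; (iii) {T} blocks every back-door {N}→H. Front-door holds.
P(H|do(T)) = Σ_{N} P(N|T) Σ_{T'} P(H|N,T')P(T').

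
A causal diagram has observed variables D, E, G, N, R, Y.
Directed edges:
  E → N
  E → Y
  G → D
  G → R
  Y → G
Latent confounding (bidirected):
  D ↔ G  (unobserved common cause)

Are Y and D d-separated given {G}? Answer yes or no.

No — Y and D are d-connected given {G}.

Bayes-Ball from Y | {G} reaches {D,E,N}.
D ∈ reach(Y|{G}) ⇒ Y ⊥̸ D | {G}.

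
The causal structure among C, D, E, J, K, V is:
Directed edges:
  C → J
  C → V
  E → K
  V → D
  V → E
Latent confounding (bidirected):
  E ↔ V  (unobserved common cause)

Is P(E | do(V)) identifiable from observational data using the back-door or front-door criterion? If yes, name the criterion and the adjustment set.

desc(V)\{V}={D,E,K}; candidates ⊆ {C,J}.
V↔E: latent back-door arc(s) into V.
size 0: {}; under {} V still reaches {C,E,J,K} ∋ E.
size 1: {C}, {J}; under {C} V still reaches {E,K} ∋ E.
size 2: {C,J}; under {C,J} V still reaches {E,K} ∋ E.
V↔E cannot be blocked by any observed set — no back-door set.
No mediator lies on a directed V→…→E path.
Neither criterion identifies P(E|do(V)) in this graph.

P(E|do(V)): not identifiable (no BD/FD set).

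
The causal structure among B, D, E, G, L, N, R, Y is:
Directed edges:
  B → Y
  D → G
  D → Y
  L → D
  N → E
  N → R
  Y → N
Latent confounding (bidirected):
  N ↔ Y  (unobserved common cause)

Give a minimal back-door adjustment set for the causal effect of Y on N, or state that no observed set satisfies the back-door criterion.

Y→N: no observed back-door set.

desc(Y)\{Y}={E,N,R}; candidates ⊆ {B,D,G,L}.
Y↔N: latent back-door arc(s) into Y.
size 0: {}; under {} Y still reaches {B,D,E,G,L,N,R} ∋ N.
size 1: {B}, {D}, {G} …(+1); under {B} Y still reaches {D,E,G,L,N,R} ∋ N.
size 2: {B,D}, {B,G}, {B,L} …(+3); under {B,D} Y still reaches {E,N,R} ∋ N.
Y↔N cannot be blocked by any observed set — no back-door set.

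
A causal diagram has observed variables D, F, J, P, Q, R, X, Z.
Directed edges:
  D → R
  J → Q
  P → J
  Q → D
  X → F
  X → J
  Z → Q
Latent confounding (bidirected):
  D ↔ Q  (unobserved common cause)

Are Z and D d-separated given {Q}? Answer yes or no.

No — Z and D are d-connected given {Q}.

Bayes-Ball from Z | {Q} reaches {D,F,J,P,R,X}.
D ∈ reach(Z|{Q}) ⇒ Z ⊥̸ D | {Q}.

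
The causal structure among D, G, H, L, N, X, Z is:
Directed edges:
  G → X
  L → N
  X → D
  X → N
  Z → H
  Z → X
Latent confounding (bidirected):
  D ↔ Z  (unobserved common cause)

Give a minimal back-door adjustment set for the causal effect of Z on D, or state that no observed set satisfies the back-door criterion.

Z→D: no observed back-door set.

desc(Z)\{Z}={D,H,N,X}; candidates ⊆ {G,L}.
Z↔D: latent back-door arc(s) into Z.
size 0: {}; under {} Z still reaches {D} ∋ D.
size 1: {G}, {L}; under {G} Z still reaches {D} ∋ D.
size 2: {G,L}; under {G,L} Z still reaches {D} ∋ D.
Z↔D cannot be blocked by any observed set — no back-door set.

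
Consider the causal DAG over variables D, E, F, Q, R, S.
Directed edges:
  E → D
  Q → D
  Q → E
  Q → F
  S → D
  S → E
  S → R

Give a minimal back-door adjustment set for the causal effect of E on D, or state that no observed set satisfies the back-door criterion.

desc(E)\{E}={D}; candidates ⊆ {F,Q,R,S}.
size 0: {}; under {} E still reaches {D,F,Q,R,S} ∋ D.
size 1: {F}, {Q}, {R} …(+1); under {F} E still reaches {D,Q,R,S} ∋ D.
{Q,S}: E⊥D given {Q,S} in G with E→· removed — back-door holds.

E→D: minimal back-door set {Q, S}.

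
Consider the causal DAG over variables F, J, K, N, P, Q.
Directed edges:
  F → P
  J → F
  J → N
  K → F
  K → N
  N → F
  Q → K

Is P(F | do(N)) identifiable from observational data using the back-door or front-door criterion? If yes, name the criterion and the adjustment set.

P(F|do(N)): backdoor, adjust for {J, K}.

desc(N)\{N}={F,P}; candidates ⊆ {J,K,Q}.
size 0: {}; under {} N still reaches {F,J,K,P,Q} ∋ F.
size 1: {J}, {K}, {Q}; under {J} N still reaches {F,K,P,Q} ∋ F.
{J,K}: N⊥F given {J,K} in G with N→· removed — back-door holds.
P(F|do(N)) = Σ_{J,K} P(F|N,J,K)·P(J,K).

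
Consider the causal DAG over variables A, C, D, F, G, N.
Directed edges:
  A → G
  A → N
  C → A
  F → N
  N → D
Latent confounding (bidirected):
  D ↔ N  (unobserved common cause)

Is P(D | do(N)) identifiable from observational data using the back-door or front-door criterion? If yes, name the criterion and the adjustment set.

P(D|do(N)): not identifiable (no BD/FD set).

desc(N)\{N}={D}; candidates ⊆ {A,C,F,G}.
N↔D: latent back-door arc(s) into N.
size 0: {}; under {} N still reaches {A,C,D,F,G} ∋ D.
size 1: {A}, {C}, {F} …(+1); under {A} N still reaches {D,F} ∋ D.
size 2: {A,C}, {A,F}, {A,G} …(+3); under {A,C} N still reaches {D,F} ∋ D.
N↔D cannot be blocked by any observed set — no back-door set.
No mediator lies on a directed N→…→D path.
Neither criterion identifies P(D|do(N)) in this graph.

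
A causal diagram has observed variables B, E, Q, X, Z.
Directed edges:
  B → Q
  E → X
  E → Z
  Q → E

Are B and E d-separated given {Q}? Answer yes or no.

Bayes-Ball from B | {Q} reaches ∅.
E ∉ reach(B|{Q}) ⇒ B ⊥ E | {Q}.

Yes — B ⊥ E | {Q}.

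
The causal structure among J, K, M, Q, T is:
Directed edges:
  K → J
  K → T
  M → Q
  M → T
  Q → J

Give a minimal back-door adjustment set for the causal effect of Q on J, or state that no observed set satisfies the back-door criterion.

desc(Q)\{Q}={J}; candidates ⊆ {K,M,T}.
∅: Q⊥J given ∅ in G with Q→· removed — back-door holds.

Q→J: minimal back-door set ∅.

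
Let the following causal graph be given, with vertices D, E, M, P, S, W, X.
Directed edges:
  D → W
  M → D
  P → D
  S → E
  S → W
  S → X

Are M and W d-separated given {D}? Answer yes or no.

Yes — M ⊥ W | {D}.

Bayes-Ball from M | {D} reaches {P}.
W ∉ reach(M|{D}) ⇒ M ⊥ W | {D}.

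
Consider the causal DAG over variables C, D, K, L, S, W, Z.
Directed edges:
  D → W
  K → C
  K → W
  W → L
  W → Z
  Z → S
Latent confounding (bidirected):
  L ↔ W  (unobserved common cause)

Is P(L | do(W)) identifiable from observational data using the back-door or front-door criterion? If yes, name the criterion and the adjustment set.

desc(W)\{W}={L,S,Z}; candidates ⊆ {C,D,K}.
W↔L: latent back-door arc(s) into W.
size 0: {}; under {} W still reaches {C,D,K,L} ∋ L.
size 1: {C}, {D}, {K}; under {C} W still reaches {D,K,L} ∋ L.
size 2: {C,D}, {C,K}, {D,K}; under {C,D} W still reaches {K,L} ∋ L.
W↔L cannot be blocked by any observed set — no back-door set.
No mediator lies on a directed W→…→L path.
Neither criterion identifies P(L|do(W)) in this graph.

P(L|do(W)): not identifiable (no BD/FD set).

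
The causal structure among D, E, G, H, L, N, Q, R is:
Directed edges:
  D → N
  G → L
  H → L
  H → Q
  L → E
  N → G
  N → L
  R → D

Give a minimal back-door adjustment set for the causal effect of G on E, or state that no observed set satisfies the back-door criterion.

desc(G)\{G}={E,L}; candidates ⊆ {D,H,N,Q,R}.
size 0: {}; under {} G still reaches {D,E,L,N,R} ∋ E.
{N}: G⊥E given {N} in G with G→· removed — back-door holds.

G→E: minimal back-door set {N}.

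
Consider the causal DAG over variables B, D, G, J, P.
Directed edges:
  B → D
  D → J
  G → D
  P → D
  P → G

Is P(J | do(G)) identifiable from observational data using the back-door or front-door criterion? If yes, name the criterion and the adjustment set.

desc(G)\{G}={D,J}; candidates ⊆ {B,P}.
size 0: {}; under {} G still reaches {D,J,P} ∋ J.
{P}: G⊥J given {P} in G with G→· removed — back-door holds.
P(J|do(G)) = Σ_{P} P(J|G,P)·P(P).

P(J|do(G)): backdoor, adjust for {P}.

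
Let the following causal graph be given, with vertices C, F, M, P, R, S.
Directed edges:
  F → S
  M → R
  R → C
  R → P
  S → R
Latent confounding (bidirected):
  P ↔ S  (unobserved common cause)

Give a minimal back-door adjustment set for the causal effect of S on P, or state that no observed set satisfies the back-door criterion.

desc(S)\{S}={C,P,R}; candidates ⊆ {F,M}.
S↔P: latent back-door arc(s) into S.
size 0: {}; under {} S still reaches {F,P} ∋ P.
size 1: {F}, {M}; under {F} S still reaches {P} ∋ P.
size 2: {F,M}; under {F,M} S still reaches {P} ∋ P.
S↔P cannot be blocked by any observed set — no back-door set.

S→P: no observed back-door set.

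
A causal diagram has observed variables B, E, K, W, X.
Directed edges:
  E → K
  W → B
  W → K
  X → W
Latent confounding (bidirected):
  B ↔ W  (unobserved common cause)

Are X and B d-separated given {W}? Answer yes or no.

Bayes-Ball from X | {W} reaches {B}.
B ∈ reach(X|{W}) ⇒ X ⊥̸ B | {W}.

No — X and B are d-connected given {W}.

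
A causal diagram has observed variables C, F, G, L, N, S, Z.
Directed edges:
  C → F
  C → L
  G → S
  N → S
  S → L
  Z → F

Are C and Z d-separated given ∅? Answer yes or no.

Bayes-Ball from C | ∅ reaches {F,L}.
Z ∉ reach(C|∅) ⇒ C ⊥ Z | ∅.

Yes — C ⊥ Z | ∅.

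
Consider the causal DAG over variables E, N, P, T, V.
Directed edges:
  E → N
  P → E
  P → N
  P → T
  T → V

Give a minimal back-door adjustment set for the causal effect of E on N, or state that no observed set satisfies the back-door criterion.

E→N: minimal back-door set {P}.

desc(E)\{E}={N}; candidates ⊆ {P,T,V}.
size 0: {}; under {} E still reaches {N,P,T,V} ∋ N.
{P}: E⊥N given {P} in G with E→· removed — back-door holds.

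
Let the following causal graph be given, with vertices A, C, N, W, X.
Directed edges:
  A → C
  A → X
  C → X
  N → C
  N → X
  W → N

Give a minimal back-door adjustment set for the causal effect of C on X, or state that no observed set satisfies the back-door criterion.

desc(C)\{C}={X}; candidates ⊆ {A,N,W}.
size 0: {}; under {} C still reaches {A,N,W,X} ∋ X.
size 1: {A}, {N}, {W}; under {A} C still reaches {N,W,X} ∋ X.
{A,N}: C⊥X given {A,N} in G with C→· removed — back-door holds.

C→X: minimal back-door set {A, N}.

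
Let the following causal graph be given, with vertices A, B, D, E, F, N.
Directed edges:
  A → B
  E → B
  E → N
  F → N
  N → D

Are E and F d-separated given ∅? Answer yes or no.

Bayes-Ball from E | ∅ reaches {B,D,N}.
F ∉ reach(E|∅) ⇒ E ⊥ F | ∅.

Yes — E ⊥ F | ∅.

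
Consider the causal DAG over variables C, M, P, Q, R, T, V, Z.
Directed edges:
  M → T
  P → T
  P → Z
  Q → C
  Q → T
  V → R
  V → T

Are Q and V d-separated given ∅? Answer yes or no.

Yes — Q ⊥ V | ∅.

Bayes-Ball from Q | ∅ reaches {C,T}.
V ∉ reach(Q|∅) ⇒ Q ⊥ V | ∅.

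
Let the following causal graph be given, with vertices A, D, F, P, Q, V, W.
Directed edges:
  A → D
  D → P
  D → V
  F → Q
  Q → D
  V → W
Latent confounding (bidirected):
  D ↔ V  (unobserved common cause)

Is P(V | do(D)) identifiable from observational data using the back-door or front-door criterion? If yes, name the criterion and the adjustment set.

desc(D)\{D}={P,V,W}; candidates ⊆ {A,F,Q}.
D↔V: latent back-door arc(s) into D.
size 0: {}; under {} D still reaches {A,F,Q,V,W} ∋ V.
size 1: {A}, {F}, {Q}; under {A} D still reaches {F,Q,V,W} ∋ V.
size 2: {A,F}, {A,Q}, {F,Q}; under {A,F} D still reaches {Q,V,W} ∋ V.
D↔V cannot be blocked by any observed set — no back-door set.
No mediator lies on a directed D→…→V path.
Neither criterion identifies P(V|do(D)) in this graph.

P(V|do(D)): not identifiable (no BD/FD set).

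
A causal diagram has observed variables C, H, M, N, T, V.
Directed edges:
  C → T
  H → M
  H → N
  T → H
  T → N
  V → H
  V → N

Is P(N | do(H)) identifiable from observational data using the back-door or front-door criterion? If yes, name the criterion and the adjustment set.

desc(H)\{H}={M,N}; candidates ⊆ {C,T,V}.
size 0: {}; under {} H still reaches {C,N,T,V} ∋ N.
size 1: {C}, {T}, {V}; under {C} H still reaches {N,T,V} ∋ N.
{T,V}: H⊥N given {T,V} in G with H→· removed — back-door holds.
P(N|do(H)) = Σ_{T,V} P(N|H,T,V)·P(T,V).

P(N|do(H)): backdoor, adjust for {T, V}.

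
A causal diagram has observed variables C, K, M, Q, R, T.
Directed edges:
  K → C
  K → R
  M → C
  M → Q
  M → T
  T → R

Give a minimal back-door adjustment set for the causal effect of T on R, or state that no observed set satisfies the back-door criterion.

desc(T)\{T}={R}; candidates ⊆ {C,K,M,Q}.
∅: T⊥R given ∅ in G with T→· removed — back-door holds.

T→R: minimal back-door set ∅.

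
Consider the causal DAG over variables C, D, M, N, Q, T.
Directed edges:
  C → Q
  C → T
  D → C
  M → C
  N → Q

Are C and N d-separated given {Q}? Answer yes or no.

No — C and N are d-connected given {Q}.

Bayes-Ball from C | {Q} reaches {D,M,N,T}.
N ∈ reach(C|{Q}) ⇒ C ⊥̸ N | {Q}.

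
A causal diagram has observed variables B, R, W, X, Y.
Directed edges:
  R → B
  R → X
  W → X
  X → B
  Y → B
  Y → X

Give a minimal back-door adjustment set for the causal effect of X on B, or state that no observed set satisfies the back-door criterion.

desc(X)\{X}={B}; candidates ⊆ {R,W,Y}.
size 0: {}; under {} X still reaches {B,R,W,Y} ∋ B.
size 1: {R}, {W}, {Y}; under {R} X still reaches {B,W,Y} ∋ B.
{R,Y}: X⊥B given {R,Y} in G with X→· removed — back-door holds.

X→B: minimal back-door set {R, Y}.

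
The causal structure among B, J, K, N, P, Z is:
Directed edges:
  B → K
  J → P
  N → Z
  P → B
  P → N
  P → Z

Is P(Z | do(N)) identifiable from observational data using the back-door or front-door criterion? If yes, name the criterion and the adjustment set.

P(Z|do(N)): backdoor, adjust for {P}.

desc(N)\{N}={Z}; candidates ⊆ {B,J,K,P}.
size 0: {}; under {} N still reaches {B,J,K,P,Z} ∋ Z.
{P}: N⊥Z given {P} in G with N→· removed — back-door holds.
P(Z|do(N)) = Σ_{P} P(Z|N,P)·P(P).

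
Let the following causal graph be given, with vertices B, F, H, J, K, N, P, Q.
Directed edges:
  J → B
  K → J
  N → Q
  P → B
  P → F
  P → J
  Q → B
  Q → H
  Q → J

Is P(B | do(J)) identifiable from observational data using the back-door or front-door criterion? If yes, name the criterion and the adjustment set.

desc(J)\{J}={B}; candidates ⊆ {F,H,K,N,P,Q}.
size 0: {}; under {} J still reaches {B,F,H,K,N,P,Q} ∋ B.
size 1: {F}, {H}, {K} …(+3); under {F} J still reaches {B,H,K,N,P,Q} ∋ B.
{P,Q}: J⊥B given {P,Q} in G with J→· removed — back-door holds.
P(B|do(J)) = Σ_{P,Q} P(B|J,P,Q)·P(P,Q).

P(B|do(J)): backdoor, adjust for {P, Q}.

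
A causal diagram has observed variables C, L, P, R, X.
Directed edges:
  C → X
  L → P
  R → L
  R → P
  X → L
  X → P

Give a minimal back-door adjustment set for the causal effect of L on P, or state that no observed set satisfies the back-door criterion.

L→P: minimal back-door set {R, X}.

desc(L)\{L}={P}; candidates ⊆ {C,R,X}.
size 0: {}; under {} L still reaches {C,P,R,X} ∋ P.
size 1: {C}, {R}, {X}; under {C} L still reaches {P,R,X} ∋ P.
{R,X}: L⊥P given {R,X} in G with L→· removed — back-door holds.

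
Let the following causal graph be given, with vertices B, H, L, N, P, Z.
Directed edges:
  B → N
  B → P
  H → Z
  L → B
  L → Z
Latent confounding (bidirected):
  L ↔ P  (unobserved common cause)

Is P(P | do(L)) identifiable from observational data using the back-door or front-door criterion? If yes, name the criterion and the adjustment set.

desc(L)\{L}={B,N,P,Z}; candidates ⊆ {H}.
L↔P: latent back-door arc(s) into L.
size 0: {}; under {} L still reaches {P} ∋ P.
size 1: {H}; under {H} L still reaches {P} ∋ P.
L↔P cannot be blocked by any observed set — no back-door set.
{B}: (i) intercepts every directed L→P path; (ii) no back-door L→{B}; (iii) {L} blocks every back-door {B}→P. Front-door holds.
P(P|do(L)) = Σ_{B} P(B|L) Σ_{L'} P(P|B,L')P(L').

P(P|do(L)): frontdoor, adjust for {B}.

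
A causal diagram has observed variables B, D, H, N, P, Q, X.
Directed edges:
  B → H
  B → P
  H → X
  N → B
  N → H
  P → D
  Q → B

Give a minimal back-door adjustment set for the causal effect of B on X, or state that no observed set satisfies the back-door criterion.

desc(B)\{B}={D,H,P,X}; candidates ⊆ {N,Q}.
size 0: {}; under {} B still reaches {H,N,Q,X} ∋ X.
{N}: B⊥X given {N} in G with B→· removed — back-door holds.

B→X: minimal back-door set {N}.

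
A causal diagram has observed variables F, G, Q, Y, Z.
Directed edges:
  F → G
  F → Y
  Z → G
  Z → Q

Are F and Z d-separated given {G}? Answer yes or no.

No — F and Z are d-connected given {G}.

Bayes-Ball from F | {G} reaches {Q,Y,Z}.
Z ∈ reach(F|{G}) ⇒ F ⊥̸ Z | {G}.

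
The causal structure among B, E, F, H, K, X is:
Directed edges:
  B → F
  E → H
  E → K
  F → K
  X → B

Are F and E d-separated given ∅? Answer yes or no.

Yes — F ⊥ E | ∅.

Bayes-Ball from F | ∅ reaches {B,K,X}.
E ∉ reach(F|∅) ⇒ F ⊥ E | ∅.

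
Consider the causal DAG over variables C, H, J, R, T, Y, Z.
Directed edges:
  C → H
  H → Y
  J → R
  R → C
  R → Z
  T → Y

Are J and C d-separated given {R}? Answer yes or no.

Yes — J ⊥ C | {R}.

Bayes-Ball from J | {R} reaches ∅.
C ∉ reach(J|{R}) ⇒ J ⊥ C | {R}.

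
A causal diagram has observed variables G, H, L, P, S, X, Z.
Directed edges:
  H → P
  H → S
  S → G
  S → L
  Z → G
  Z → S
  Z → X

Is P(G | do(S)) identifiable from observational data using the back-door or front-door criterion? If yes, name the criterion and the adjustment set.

desc(S)\{S}={G,L}; candidates ⊆ {H,P,X,Z}.
size 0: {}; under {} S still reaches {G,H,P,X,Z} ∋ G.
{Z}: S⊥G given {Z} in G with S→· removed — back-door holds.
P(G|do(S)) = Σ_{Z} P(G|S,Z)·P(Z).

P(G|do(S)): backdoor, adjust for {Z}.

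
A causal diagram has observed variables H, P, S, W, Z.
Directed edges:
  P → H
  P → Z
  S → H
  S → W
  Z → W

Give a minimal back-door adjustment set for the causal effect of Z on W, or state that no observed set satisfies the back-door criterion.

desc(Z)\{Z}={W}; candidates ⊆ {H,P,S}.
∅: Z⊥W given ∅ in G with Z→· removed — back-door holds.

Z→W: minimal back-door set ∅.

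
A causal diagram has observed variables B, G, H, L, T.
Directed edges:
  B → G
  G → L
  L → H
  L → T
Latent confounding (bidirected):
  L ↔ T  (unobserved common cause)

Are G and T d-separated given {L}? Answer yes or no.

No — G and T are d-connected given {L}.

Bayes-Ball from G | {L} reaches {B,T}.
T ∈ reach(G|{L}) ⇒ G ⊥̸ T | {L}.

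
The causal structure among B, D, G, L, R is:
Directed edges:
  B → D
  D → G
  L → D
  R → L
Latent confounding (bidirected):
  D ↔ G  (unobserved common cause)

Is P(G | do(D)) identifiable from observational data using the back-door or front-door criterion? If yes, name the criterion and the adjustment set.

desc(D)\{D}={G}; candidates ⊆ {B,L,R}.
D↔G: latent back-door arc(s) into D.
size 0: {}; under {} D still reaches {B,G,L,R} ∋ G.
size 1: {B}, {L}, {R}; under {B} D still reaches {G,L,R} ∋ G.
size 2: {B,L}, {B,R}, {L,R}; under {B,L} D still reaches {G} ∋ G.
D↔G cannot be blocked by any observed set — no back-door set.
No mediator lies on a directed D→…→G path.
Neither criterion identifies P(G|do(D)) in this graph.

P(G|do(D)): not identifiable (no BD/FD set).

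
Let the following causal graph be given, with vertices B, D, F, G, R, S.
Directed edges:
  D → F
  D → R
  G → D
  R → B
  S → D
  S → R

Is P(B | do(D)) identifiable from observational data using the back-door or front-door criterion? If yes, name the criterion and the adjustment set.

P(B|do(D)): backdoor, adjust for {S}.

desc(D)\{D}={B,F,R}; candidates ⊆ {G,S}.
size 0: {}; under {} D still reaches {B,G,R,S} ∋ B.
{S}: D⊥B given {S} in G with D→· removed — back-door holds.
P(B|do(D)) = Σ_{S} P(B|D,S)·P(S).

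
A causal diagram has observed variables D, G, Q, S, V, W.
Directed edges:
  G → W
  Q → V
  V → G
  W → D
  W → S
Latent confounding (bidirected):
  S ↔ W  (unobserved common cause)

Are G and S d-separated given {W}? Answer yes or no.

No — G and S are d-connected given {W}.

Bayes-Ball from G | {W} reaches {Q,S,V}.
S ∈ reach(G|{W}) ⇒ G ⊥̸ S | {W}.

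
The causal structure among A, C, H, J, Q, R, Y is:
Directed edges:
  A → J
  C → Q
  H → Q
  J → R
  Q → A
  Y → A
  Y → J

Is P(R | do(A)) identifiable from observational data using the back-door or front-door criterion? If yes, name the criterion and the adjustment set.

desc(A)\{A}={J,R}; candidates ⊆ {C,H,Q,Y}.
size 0: {}; under {} A still reaches {C,H,J,Q,R,Y} ∋ R.
{Y}: A⊥R given {Y} in G with A→· removed — back-door holds.
P(R|do(A)) = Σ_{Y} P(R|A,Y)·P(Y).

P(R|do(A)): backdoor, adjust for {Y}.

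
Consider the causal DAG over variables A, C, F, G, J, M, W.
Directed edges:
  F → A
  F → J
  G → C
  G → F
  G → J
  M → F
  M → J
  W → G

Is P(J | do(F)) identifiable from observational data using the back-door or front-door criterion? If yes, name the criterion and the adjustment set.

P(J|do(F)): backdoor, adjust for {G, M}.

desc(F)\{F}={A,J}; candidates ⊆ {C,G,M,W}.
size 0: {}; under {} F still reaches {C,G,J,M,W} ∋ J.
size 1: {C}, {G}, {M} …(+1); under {C} F still reaches {G,J,M,W} ∋ J.
{G,M}: F⊥J given {G,M} in G with F→· removed — back-door holds.
P(J|do(F)) = Σ_{G,M} P(J|F,G,M)·P(G,M).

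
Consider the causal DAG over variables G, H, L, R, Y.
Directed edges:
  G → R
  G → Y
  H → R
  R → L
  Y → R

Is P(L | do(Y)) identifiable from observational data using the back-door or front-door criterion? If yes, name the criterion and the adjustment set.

P(L|do(Y)): backdoor, adjust for {G}.

desc(Y)\{Y}={L,R}; candidates ⊆ {G,H}.
size 0: {}; under {} Y still reaches {G,L,R} ∋ L.
{G}: Y⊥L given {G} in G with Y→· removed — back-door holds.
P(L|do(Y)) = Σ_{G} P(L|Y,G)·P(G).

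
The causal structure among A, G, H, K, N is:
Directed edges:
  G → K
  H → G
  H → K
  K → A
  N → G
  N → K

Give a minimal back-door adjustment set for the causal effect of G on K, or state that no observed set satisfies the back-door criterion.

G→K: minimal back-door set {H, N}.

desc(G)\{G}={A,K}; candidates ⊆ {H,N}.
size 0: {}; under {} G still reaches {A,H,K,N} ∋ K.
size 1: {H}, {N}; under {H} G still reaches {A,K,N} ∋ K.
{H,N}: G⊥K given {H,N} in G with G→· removed — back-door holds.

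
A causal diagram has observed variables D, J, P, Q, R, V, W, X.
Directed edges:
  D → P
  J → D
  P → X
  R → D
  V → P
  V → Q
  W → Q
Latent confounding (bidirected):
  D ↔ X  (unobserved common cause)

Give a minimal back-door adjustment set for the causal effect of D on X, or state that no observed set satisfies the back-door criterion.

desc(D)\{D}={P,X}; candidates ⊆ {J,Q,R,V,W}.
D↔X: latent back-door arc(s) into D.
size 0: {}; under {} D still reaches {J,R,X} ∋ X.
size 1: {J}, {Q}, {R} …(+2); under {J} D still reaches {R,X} ∋ X.
size 2: {J,Q}, {J,R}, {J,V} …(+7); under {J,Q} D still reaches {R,X} ∋ X.
D↔X cannot be blocked by any observed set — no back-door set.

D→X: no observed back-door set.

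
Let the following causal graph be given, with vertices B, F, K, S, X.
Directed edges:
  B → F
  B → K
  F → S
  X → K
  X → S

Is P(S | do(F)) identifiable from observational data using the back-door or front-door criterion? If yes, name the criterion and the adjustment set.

desc(F)\{F}={S}; candidates ⊆ {B,K,X}.
∅: F⊥S given ∅ in G with F→· removed — back-door holds.
P(S|do(F)) = P(S|F) — no adjustment needed.

P(S|do(F)): backdoor, adjust for ∅.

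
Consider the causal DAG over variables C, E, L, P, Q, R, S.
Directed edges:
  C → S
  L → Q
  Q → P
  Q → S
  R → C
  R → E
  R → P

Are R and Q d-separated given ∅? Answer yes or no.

Bayes-Ball from R | ∅ reaches {C,E,P,S}.
Q ∉ reach(R|∅) ⇒ R ⊥ Q | ∅.

Yes — R ⊥ Q | ∅.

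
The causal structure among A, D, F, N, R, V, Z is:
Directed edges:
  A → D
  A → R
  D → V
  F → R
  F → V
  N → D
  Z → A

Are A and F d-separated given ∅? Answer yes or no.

Bayes-Ball from A | ∅ reaches {D,R,V,Z}.
F ∉ reach(A|∅) ⇒ A ⊥ F | ∅.

Yes — A ⊥ F | ∅.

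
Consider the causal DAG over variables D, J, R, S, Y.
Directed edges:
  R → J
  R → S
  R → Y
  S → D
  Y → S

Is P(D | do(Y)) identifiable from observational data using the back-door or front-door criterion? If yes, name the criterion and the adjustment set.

P(D|do(Y)): backdoor, adjust for {R}.

desc(Y)\{Y}={D,S}; candidates ⊆ {J,R}.
size 0: {}; under {} Y still reaches {D,J,R,S} ∋ D.
{R}: Y⊥D given {R} in G with Y→· removed — back-door holds.
P(D|do(Y)) = Σ_{R} P(D|Y,R)·P(R).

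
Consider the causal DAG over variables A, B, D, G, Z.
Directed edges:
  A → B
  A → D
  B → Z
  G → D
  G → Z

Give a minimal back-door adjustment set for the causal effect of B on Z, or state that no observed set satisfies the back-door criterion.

B→Z: minimal back-door set ∅.

desc(B)\{B}={Z}; candidates ⊆ {A,D,G}.
∅: B⊥Z given ∅ in G with B→· removed — back-door holds.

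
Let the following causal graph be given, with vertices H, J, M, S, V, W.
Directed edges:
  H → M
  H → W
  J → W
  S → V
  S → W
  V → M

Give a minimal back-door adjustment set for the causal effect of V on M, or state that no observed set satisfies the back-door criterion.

V→M: minimal back-door set ∅.

desc(V)\{V}={M}; candidates ⊆ {H,J,S,W}.
∅: V⊥M given ∅ in G with V→· removed — back-door holds.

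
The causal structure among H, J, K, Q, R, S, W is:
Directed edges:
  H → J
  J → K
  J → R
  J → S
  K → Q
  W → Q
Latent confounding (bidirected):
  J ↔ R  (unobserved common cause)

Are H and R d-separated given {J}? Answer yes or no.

Bayes-Ball from H | {J} reaches {R}.
R ∈ reach(H|{J}) ⇒ H ⊥̸ R | {J}.

No — H and R are d-connected given {J}.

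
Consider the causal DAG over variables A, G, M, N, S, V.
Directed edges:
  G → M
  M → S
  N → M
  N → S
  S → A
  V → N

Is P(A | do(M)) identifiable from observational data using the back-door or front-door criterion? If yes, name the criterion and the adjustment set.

desc(M)\{M}={A,S}; candidates ⊆ {G,N,V}.
size 0: {}; under {} M still reaches {A,G,N,S,V} ∋ A.
{N}: M⊥A given {N} in G with M→· removed — back-door holds.
P(A|do(M)) = Σ_{N} P(A|M,N)·P(N).

P(A|do(M)): backdoor, adjust for {N}.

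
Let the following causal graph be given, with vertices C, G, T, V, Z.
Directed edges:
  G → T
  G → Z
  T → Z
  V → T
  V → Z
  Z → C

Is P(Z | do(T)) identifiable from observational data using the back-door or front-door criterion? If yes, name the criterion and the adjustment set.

P(Z|do(T)): backdoor, adjust for {G, V}.

desc(T)\{T}={C,Z}; candidates ⊆ {G,V}.
size 0: {}; under {} T still reaches {C,G,V,Z} ∋ Z.
size 1: {G}, {V}; under {G} T still reaches {C,V,Z} ∋ Z.
{G,V}: T⊥Z given {G,V} in G with T→· removed — back-door holds.
P(Z|do(T)) = Σ_{G,V} P(Z|T,G,V)·P(G,V).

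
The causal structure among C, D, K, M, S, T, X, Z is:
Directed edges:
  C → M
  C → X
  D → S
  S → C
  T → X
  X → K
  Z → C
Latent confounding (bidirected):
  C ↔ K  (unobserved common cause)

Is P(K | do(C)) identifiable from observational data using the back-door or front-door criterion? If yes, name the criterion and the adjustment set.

desc(C)\{C}={K,M,X}; candidates ⊆ {D,S,T,Z}.
C↔K: latent back-door arc(s) into C.
size 0: {}; under {} C still reaches {D,K,S,Z} ∋ K.
size 1: {D}, {S}, {T} …(+1); under {D} C still reaches {K,S,Z} ∋ K.
size 2: {D,S}, {D,T}, {D,Z} …(+3); under {D,S} C still reaches {K,Z} ∋ K.
C↔K cannot be blocked by any observed set — no back-door set.
{X}: (i) intercepts every directed C→K path; (ii) no back-door C→{X}; (iii) {C} blocks every back-door {X}→K. Front-door holds.
P(K|do(C)) = Σ_{X} P(X|C) Σ_{C'} P(K|X,C')P(C').

P(K|do(C)): frontdoor, adjust for {X}.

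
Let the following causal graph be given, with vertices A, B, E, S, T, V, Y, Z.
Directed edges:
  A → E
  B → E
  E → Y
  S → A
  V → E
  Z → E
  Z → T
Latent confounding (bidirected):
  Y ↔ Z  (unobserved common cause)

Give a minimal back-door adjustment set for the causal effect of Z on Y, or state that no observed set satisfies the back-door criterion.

Z→Y: no observed back-door set.

desc(Z)\{Z}={E,T,Y}; candidates ⊆ {A,B,S,V}.
Z↔Y: latent back-door arc(s) into Z.
size 0: {}; under {} Z still reaches {Y} ∋ Y.
size 1: {A}, {B}, {S} …(+1); under {A} Z still reaches {Y} ∋ Y.
size 2: {A,B}, {A,S}, {A,V} …(+3); under {A,B} Z still reaches {Y} ∋ Y.
Z↔Y cannot be blocked by any observed set — no back-door set.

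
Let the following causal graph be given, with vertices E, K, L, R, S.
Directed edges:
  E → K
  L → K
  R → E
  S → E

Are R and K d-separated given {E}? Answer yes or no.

Bayes-Ball from R | {E} reaches {S}.
K ∉ reach(R|{E}) ⇒ R ⊥ K | {E}.

Yes — R ⊥ K | {E}.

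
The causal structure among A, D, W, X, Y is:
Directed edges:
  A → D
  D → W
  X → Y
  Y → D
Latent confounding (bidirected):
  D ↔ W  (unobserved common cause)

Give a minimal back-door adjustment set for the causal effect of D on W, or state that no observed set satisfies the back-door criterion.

D→W: no observed back-door set.

desc(D)\{D}={W}; candidates ⊆ {A,X,Y}.
D↔W: latent back-door arc(s) into D.
size 0: {}; under {} D still reaches {A,W,X,Y} ∋ W.
size 1: {A}, {X}, {Y}; under {A} D still reaches {W,X,Y} ∋ W.
size 2: {A,X}, {A,Y}, {X,Y}; under {A,X} D still reaches {W,Y} ∋ W.
D↔W cannot be blocked by any observed set — no back-door set.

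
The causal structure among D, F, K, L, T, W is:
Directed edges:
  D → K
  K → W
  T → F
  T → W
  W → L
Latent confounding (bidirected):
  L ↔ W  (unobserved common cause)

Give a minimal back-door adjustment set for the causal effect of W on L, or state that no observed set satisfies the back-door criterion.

W→L: no observed back-door set.

desc(W)\{W}={L}; candidates ⊆ {D,F,K,T}.
W↔L: latent back-door arc(s) into W.
size 0: {}; under {} W still reaches {D,F,K,L,T} ∋ L.
size 1: {D}, {F}, {K} …(+1); under {D} W still reaches {F,K,L,T} ∋ L.
size 2: {D,F}, {D,K}, {D,T} …(+3); under {D,F} W still reaches {K,L,T} ∋ L.
W↔L cannot be blocked by any observed set — no back-door set.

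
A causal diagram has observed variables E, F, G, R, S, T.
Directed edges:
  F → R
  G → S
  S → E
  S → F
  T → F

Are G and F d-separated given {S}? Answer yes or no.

Bayes-Ball from G | {S} reaches ∅.
F ∉ reach(G|{S}) ⇒ G ⊥ F | {S}.

Yes — G ⊥ F | {S}.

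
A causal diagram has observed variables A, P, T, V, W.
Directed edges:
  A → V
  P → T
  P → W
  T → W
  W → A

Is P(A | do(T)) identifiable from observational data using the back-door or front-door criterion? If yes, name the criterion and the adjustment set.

desc(T)\{T}={A,V,W}; candidates ⊆ {P}.
size 0: {}; under {} T still reaches {A,P,V,W} ∋ A.
{P}: T⊥A given {P} in G with T→· removed — back-door holds.
P(A|do(T)) = Σ_{P} P(A|T,P)·P(P).

P(A|do(T)): backdoor, adjust for {P}.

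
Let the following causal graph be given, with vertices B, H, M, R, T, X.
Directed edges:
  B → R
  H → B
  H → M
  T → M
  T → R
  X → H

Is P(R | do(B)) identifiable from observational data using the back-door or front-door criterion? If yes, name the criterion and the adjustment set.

desc(B)\{B}={R}; candidates ⊆ {H,M,T,X}.
∅: B⊥R given ∅ in G with B→· removed — back-door holds.
P(R|do(B)) = P(R|B) — no adjustment needed.

P(R|do(B)): backdoor, adjust for ∅.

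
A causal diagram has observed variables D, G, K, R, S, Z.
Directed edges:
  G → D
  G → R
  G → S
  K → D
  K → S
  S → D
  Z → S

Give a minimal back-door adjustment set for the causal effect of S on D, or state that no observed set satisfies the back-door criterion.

S→D: minimal back-door set {G, K}.

desc(S)\{S}={D}; candidates ⊆ {G,K,R,Z}.
size 0: {}; under {} S still reaches {D,G,K,R,Z} ∋ D.
size 1: {G}, {K}, {R} …(+1); under {G} S still reaches {D,K,Z} ∋ D.
{G,K}: S⊥D given {G,K} in G with S→· removed — back-door holds.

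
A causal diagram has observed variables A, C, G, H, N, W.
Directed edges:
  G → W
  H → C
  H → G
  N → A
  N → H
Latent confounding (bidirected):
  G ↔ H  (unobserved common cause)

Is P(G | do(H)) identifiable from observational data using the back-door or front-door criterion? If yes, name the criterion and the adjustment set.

desc(H)\{H}={C,G,W}; candidates ⊆ {A,N}.
H↔G: latent back-door arc(s) into H.
size 0: {}; under {} H still reaches {A,G,N,W} ∋ G.
size 1: {A}, {N}; under {A} H still reaches {G,N,W} ∋ G.
size 2: {A,N}; under {A,N} H still reaches {G,W} ∋ G.
H↔G cannot be blocked by any observed set — no back-door set.
No mediator lies on a directed H→…→G path.
Neither criterion identifies P(G|do(H)) in this graph.

P(G|do(H)): not identifiable (no BD/FD set).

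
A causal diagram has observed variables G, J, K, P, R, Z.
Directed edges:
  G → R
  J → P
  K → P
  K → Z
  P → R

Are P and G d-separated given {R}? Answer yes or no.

No — P and G are d-connected given {R}.

Bayes-Ball from P | {R} reaches {G,J,K,Z}.
G ∈ reach(P|{R}) ⇒ P ⊥̸ G | {R}.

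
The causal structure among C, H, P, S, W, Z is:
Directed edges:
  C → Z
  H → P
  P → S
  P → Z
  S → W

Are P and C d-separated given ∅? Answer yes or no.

Yes — P ⊥ C | ∅.

Bayes-Ball from P | ∅ reaches {H,S,W,Z}.
C ∉ reach(P|∅) ⇒ P ⊥ C | ∅.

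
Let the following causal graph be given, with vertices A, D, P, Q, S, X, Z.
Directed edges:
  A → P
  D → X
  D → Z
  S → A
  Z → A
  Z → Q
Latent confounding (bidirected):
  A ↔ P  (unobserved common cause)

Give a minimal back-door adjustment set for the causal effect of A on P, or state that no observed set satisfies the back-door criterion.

A→P: no observed back-door set.

desc(A)\{A}={P}; candidates ⊆ {D,Q,S,X,Z}.
A↔P: latent back-door arc(s) into A.
size 0: {}; under {} A still reaches {D,P,Q,S,X,Z} ∋ P.
size 1: {D}, {Q}, {S} …(+2); under {D} A still reaches {P,Q,S,Z} ∋ P.
size 2: {D,Q}, {D,S}, {D,X} …(+7); under {D,Q} A still reaches {P,S,Z} ∋ P.
A↔P cannot be blocked by any observed set — no back-door set.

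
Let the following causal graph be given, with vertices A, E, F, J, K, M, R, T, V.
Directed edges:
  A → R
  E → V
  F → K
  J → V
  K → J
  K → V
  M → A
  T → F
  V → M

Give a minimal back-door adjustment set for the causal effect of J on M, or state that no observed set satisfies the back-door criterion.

desc(J)\{J}={A,M,R,V}; candidates ⊆ {E,F,K,T}.
size 0: {}; under {} J still reaches {A,F,K,M,R,T,V} ∋ M.
{K}: J⊥M given {K} in G with J→· removed — back-door holds.

J→M: minimal back-door set {K}.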